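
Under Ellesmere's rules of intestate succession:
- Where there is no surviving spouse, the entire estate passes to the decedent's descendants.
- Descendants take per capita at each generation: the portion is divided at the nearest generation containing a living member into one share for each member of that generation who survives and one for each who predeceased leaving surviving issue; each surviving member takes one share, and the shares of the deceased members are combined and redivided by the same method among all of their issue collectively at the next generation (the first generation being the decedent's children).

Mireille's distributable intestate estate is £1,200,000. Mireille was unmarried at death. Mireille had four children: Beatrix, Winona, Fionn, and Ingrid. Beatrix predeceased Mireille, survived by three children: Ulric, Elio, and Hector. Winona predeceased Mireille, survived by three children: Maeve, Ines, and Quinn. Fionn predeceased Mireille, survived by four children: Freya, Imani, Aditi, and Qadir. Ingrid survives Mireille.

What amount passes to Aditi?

The entire £1,200,000 passes to the descendants.
That amount (£1,200,000) is divided at the children's generation into 4 shares of £300,000. Ingrid takes £300,000. The 3 shares of the deceased (Beatrix, Winona, and Fionn) are combined into a pool of £900,000.
That pool (£900,000) is divided at the grandchildren's generation equally among Ulric, Elio, Hector, Maeve, Ines, Quinn, Freya, Imani, Aditi, and Qadir: £90,000 each.

Aditi receives £90,000.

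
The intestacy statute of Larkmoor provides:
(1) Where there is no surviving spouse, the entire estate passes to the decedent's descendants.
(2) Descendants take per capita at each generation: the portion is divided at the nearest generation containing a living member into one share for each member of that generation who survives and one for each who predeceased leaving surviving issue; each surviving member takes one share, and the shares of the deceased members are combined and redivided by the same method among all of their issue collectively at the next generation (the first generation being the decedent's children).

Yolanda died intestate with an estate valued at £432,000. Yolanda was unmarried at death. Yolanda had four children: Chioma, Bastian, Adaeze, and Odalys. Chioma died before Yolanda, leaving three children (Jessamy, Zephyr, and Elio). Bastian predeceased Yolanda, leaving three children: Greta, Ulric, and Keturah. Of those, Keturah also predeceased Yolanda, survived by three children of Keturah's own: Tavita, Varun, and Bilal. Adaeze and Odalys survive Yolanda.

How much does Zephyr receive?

The entire £432,000 passes to the descendants.
That amount (£432,000) is divided at the children's generation into 4 shares of £108,000. Adaeze and Odalys each take £108,000. The 2 shares of the deceased (Chioma and Bastian) are combined into a pool of £216,000.
That pool (£216,000) is divided at the grandchildren's generation into 6 shares of £36,000. Jessamy, Zephyr, Elio, Greta, and Ulric each take £36,000. The remaining share for the deceased Keturah (£36,000) is carried to the next generation.
That pool (£36,000) is divided at the great-grandchildren's generation equally among Tavita, Varun, and Bilal: £12,000 each.

Zephyr receives £36,000.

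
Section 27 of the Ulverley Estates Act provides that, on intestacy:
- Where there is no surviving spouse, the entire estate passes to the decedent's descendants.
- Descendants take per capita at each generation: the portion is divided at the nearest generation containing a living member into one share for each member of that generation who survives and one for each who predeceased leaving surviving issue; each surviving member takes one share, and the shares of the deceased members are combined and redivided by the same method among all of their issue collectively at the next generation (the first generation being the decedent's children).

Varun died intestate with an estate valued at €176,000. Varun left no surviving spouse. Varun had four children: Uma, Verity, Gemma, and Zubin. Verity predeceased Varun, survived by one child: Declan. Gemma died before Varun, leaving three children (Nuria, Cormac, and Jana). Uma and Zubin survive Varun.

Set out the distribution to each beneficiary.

Uma: €44,000; Declan: €22,000; Nuria: €22,000; Cormac: €22,000; Jana: €22,000; Zubin: €44,000

The entire €176,000 passes to the descendants.
That amount (€176,000) is divided at the children's generation into 4 shares of €44,000. Uma and Zubin each take €44,000. The 2 shares of the deceased (Verity and Gemma) are combined into a pool of €88,000.
That pool (€88,000) is divided at the grandchildren's generation equally among Declan, Nuria, Cormac, and Jana: €22,000 each.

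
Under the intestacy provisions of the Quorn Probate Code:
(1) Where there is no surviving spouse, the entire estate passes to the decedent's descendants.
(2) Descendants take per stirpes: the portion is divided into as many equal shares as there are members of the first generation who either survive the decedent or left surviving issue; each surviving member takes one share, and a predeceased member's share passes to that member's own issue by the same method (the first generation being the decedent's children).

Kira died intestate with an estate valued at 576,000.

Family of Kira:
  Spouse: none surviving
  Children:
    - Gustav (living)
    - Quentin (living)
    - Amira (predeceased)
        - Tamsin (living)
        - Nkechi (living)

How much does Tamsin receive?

The entire 576,000 passes to the descendants.
That amount (576,000) is divided into 3 shares of 192,000: Gustav and Quentin each take 192,000; Amira's 192,000 share passes to Amira's issue.
Amira's share (192,000) is divided into 2 shares of 96,000: Tamsin and Nkechi each take 96,000.

Tamsin receives 96,000.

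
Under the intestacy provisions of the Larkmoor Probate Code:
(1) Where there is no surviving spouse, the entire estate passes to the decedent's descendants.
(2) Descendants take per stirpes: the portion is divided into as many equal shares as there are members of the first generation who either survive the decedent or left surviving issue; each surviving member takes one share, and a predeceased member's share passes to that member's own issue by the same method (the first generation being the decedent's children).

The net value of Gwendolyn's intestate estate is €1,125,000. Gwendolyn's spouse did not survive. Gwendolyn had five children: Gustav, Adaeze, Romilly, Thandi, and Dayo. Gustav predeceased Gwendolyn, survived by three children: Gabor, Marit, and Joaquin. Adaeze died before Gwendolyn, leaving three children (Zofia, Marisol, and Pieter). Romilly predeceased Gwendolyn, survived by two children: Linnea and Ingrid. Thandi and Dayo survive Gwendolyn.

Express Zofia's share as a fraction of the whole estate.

Zofia receives 1/15 of the estate.

The entire €1,125,000 passes to the descendants.
That amount (€1,125,000) is divided into 5 shares of €225,000: Thandi and Dayo each take €225,000; Gustav's €225,000 share passes to Gustav's issue; Adaeze's €225,000 share passes to Adaeze's issue; Romilly's €225,000 share passes to Romilly's issue.
Gustav's share (€225,000) is divided into 3 shares of €75,000: Gabor, Marit, and Joaquin each take €75,000.
Adaeze's share (€225,000) is divided into 3 shares of €75,000: Zofia, Marisol, and Pieter each take €75,000.
Romilly's share (€225,000) is divided into 2 shares of €112,500: Linnea and Ingrid each take €112,500.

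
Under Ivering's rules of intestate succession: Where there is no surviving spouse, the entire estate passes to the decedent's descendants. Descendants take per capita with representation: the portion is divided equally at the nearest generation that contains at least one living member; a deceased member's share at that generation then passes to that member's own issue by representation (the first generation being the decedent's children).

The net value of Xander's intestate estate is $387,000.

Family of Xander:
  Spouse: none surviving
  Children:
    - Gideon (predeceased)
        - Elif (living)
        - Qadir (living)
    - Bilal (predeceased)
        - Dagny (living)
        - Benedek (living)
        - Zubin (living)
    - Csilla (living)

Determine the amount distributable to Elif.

Elif receives $64,500.

The entire $387,000 passes to the descendants.
That amount ($387,000) is divided into 3 shares of $129,000: Csilla takes $129,000; Gideon's $129,000 share passes to Gideon's issue; Bilal's $129,000 share passes to Bilal's issue.
Gideon's share ($129,000) is divided into 2 shares of $64,500: Elif and Qadir each take $64,500.
Bilal's share ($129,000) is divided into 3 shares of $43,000: Dagny, Benedek, and Zubin each take $43,000.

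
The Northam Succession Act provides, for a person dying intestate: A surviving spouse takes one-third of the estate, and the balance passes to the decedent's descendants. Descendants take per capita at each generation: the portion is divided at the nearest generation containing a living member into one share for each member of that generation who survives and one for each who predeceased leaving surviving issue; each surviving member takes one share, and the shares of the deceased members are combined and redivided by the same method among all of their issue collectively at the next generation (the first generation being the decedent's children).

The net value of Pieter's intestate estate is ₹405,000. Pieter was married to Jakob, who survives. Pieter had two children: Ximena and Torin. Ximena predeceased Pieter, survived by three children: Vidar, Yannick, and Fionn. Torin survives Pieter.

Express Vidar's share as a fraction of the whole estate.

Jakob takes one-third of ₹405,000 = ₹135,000. The remaining ₹270,000 passes to the descendants.
The descendants' portion (₹270,000) is divided at the children's generation into 2 shares of ₹135,000. Torin takes ₹135,000. The remaining share for the deceased Ximena (₹135,000) is carried to the next generation.
That pool (₹135,000) is divided at the grandchildren's generation equally among Vidar, Yannick, and Fionn: ₹45,000 each.

Vidar receives 1/9 of the estate.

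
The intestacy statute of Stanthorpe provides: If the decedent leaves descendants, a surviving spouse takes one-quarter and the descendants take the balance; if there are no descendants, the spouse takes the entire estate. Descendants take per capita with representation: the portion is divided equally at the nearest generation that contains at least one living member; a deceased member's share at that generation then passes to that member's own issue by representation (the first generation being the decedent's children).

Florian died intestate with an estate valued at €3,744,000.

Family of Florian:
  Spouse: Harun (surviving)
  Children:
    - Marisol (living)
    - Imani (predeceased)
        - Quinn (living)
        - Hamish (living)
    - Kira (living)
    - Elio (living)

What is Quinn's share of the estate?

Quinn receives €351,000.

Harun takes one-quarter of €3,744,000 = €936,000. The remaining €2,808,000 passes to the descendants.
The descendants' portion (€2,808,000) is divided into 4 shares of €702,000: Marisol, Kira, and Elio each take €702,000; Imani's €702,000 share passes to Imani's issue.
Imani's share (€702,000) is divided into 2 shares of €351,000: Quinn and Hamish each take €351,000.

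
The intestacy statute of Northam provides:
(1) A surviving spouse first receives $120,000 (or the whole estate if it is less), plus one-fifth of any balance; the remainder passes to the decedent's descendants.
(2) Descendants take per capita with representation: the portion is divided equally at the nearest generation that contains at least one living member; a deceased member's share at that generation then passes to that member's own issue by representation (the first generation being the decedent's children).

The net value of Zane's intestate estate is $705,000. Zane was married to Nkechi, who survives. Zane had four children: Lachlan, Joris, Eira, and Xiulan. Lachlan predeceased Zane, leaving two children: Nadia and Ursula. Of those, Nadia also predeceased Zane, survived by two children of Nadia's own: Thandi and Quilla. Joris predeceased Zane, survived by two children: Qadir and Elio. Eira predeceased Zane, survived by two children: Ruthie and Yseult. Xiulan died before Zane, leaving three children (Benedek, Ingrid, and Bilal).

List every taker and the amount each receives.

Nkechi: $237,000; Thandi: $26,000; Quilla: $26,000; Ursula: $52,000; Qadir: $52,000; Elio: $52,000; Ruthie: $52,000; Yseult: $52,000; Benedek: $52,000; Ingrid: $52,000; Bilal: $52,000

Nkechi first takes $120,000, leaving a balance of $585,000. Nkechi then takes one-fifth of the balance ($117,000), for a total of $237,000. The remaining $468,000 passes to the descendants.
No child survives, so the initial division is made at the grandchildren's generation.
The descendants' portion ($468,000) is divided into 9 shares of $52,000: Ursula, Qadir, Elio, Ruthie, Yseult, Benedek, Ingrid, and Bilal each take $52,000; Nadia's $52,000 share passes to Nadia's issue.
Nadia's share ($52,000) is divided into 2 shares of $26,000: Thandi and Quilla each take $26,000.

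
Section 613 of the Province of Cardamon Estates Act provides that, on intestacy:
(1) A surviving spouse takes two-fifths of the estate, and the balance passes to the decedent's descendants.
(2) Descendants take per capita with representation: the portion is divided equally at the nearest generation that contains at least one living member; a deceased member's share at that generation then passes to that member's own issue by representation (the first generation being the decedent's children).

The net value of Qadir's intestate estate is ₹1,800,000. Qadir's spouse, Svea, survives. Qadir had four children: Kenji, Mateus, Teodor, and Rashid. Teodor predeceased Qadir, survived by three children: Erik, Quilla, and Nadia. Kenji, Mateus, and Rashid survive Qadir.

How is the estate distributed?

Svea: ₹720,000; Kenji: ₹270,000; Mateus: ₹270,000; Erik: ₹90,000; Quilla: ₹90,000; Nadia: ₹90,000; Rashid: ₹270,000

Svea takes two-fifths of ₹1,800,000 = ₹720,000. The remaining ₹1,080,000 passes to the descendants.
The descendants' portion (₹1,080,000) is divided into 4 shares of ₹270,000: Kenji, Mateus, and Rashid each take ₹270,000; Teodor's ₹270,000 share passes to Teodor's issue.
Teodor's share (₹270,000) is divided into 3 shares of ₹90,000: Erik, Quilla, and Nadia each take ₹90,000.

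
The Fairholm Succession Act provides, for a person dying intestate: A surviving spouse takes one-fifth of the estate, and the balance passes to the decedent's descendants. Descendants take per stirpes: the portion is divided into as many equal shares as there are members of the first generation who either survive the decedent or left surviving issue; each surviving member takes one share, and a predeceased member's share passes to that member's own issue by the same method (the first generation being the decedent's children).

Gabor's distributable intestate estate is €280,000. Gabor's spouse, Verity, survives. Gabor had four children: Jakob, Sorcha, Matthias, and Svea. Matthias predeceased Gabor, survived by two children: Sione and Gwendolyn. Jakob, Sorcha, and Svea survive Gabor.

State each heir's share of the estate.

Verity: €56,000; Jakob: €56,000; Sorcha: €56,000; Sione: €28,000; Gwendolyn: €28,000; Svea: €56,000

Verity takes one-fifth of €280,000 = €56,000. The remaining €224,000 passes to the descendants.
The descendants' portion (€224,000) is divided into 4 shares of €56,000: Jakob, Sorcha, and Svea each take €56,000; Matthias's €56,000 share passes to Matthias's issue.
Matthias's share (€56,000) is divided into 2 shares of €28,000: Sione and Gwendolyn each take €28,000.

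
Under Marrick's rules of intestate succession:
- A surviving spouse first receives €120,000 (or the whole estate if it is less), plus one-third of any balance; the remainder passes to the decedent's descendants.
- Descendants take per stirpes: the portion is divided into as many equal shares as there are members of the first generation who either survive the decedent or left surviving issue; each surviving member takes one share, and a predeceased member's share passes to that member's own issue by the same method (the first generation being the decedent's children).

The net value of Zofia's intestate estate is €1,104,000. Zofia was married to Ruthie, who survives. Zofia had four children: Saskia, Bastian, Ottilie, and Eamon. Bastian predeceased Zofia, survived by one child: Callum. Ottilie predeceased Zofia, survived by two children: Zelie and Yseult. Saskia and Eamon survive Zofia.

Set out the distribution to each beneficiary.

Ruthie first takes €120,000, leaving a balance of €984,000. Ruthie then takes one-third of the balance (€328,000), for a total of €448,000. The remaining €656,000 passes to the descendants.
The descendants' portion (€656,000) is divided into 4 shares of €164,000: Saskia and Eamon each take €164,000; Bastian's €164,000 share passes to Bastian's issue; Ottilie's €164,000 share passes to Ottilie's issue.
Bastian's share (€164,000) passes entirely to Callum.
Ottilie's share (€164,000) is divided into 2 shares of €82,000: Zelie and Yseult each take €82,000.

Ruthie: €448,000; Saskia: €164,000; Callum: €164,000; Zelie: €82,000; Yseult: €82,000; Eamon: €164,000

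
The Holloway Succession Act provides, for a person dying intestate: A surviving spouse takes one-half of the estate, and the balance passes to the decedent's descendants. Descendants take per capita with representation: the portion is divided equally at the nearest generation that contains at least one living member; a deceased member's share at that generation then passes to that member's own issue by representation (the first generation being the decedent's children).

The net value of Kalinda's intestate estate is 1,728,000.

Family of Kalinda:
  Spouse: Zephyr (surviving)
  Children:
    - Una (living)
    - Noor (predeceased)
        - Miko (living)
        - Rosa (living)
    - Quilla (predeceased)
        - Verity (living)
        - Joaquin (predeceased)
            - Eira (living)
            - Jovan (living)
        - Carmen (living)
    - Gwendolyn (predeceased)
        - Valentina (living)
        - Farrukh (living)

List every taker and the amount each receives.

Zephyr: 864,000; Una: 216,000; Miko: 108,000; Rosa: 108,000; Verity: 72,000; Eira: 36,000; Jovan: 36,000; Carmen: 72,000; Valentina: 108,000; Farrukh: 108,000

Zephyr takes one-half of 1,728,000 = 864,000. The remaining 864,000 passes to the descendants.
The descendants' portion (864,000) is divided into 4 shares of 216,000: Una takes 216,000; Noor's 216,000 share passes to Noor's issue; Quilla's 216,000 share passes to Quilla's issue; Gwendolyn's 216,000 share passes to Gwendolyn's issue.
Noor's share (216,000) is divided into 2 shares of 108,000: Miko and Rosa each take 108,000.
Quilla's share (216,000) is divided into 3 shares of 72,000: Verity and Carmen each take 72,000; Joaquin's 72,000 share passes to Joaquin's issue.
Joaquin's share (72,000) is divided into 2 shares of 36,000: Eira and Jovan each take 36,000.
Gwendolyn's share (216,000) is divided into 2 shares of 108,000: Valentina and Farrukh each take 108,000.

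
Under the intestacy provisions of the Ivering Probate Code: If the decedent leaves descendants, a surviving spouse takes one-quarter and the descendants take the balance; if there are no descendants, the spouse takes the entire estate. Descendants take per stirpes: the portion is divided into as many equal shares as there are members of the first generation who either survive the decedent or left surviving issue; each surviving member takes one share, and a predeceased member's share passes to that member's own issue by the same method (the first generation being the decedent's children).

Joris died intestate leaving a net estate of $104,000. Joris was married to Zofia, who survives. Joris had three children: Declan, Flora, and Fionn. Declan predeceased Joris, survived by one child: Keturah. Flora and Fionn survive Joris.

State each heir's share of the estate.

Zofia takes one-quarter of $104,000 = $26,000. The remaining $78,000 passes to the descendants.
The descendants' portion ($78,000) is divided into 3 shares of $26,000: Flora and Fionn each take $26,000; Declan's $26,000 share passes to Declan's issue.
Declan's share ($26,000) passes entirely to Keturah.

Zofia: $26,000; Keturah: $26,000; Flora: $26,000; Fionn: $26,000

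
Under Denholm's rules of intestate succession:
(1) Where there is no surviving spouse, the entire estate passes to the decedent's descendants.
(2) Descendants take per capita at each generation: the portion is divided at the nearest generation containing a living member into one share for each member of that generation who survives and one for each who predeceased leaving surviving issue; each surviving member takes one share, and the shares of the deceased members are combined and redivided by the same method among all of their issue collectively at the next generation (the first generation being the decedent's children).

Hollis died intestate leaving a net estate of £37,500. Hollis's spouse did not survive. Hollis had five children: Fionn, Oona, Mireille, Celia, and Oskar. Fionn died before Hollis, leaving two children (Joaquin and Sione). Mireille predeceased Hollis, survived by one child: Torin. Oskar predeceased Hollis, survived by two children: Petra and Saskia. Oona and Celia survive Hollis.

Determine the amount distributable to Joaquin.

Joaquin receives £4,500.

The entire £37,500 passes to the descendants.
That amount (£37,500) is divided at the children's generation into 5 shares of £7,500. Oona and Celia each take £7,500. The 3 shares of the deceased (Fionn, Mireille, and Oskar) are combined into a pool of £22,500.
That pool (£22,500) is divided at the grandchildren's generation equally among Joaquin, Sione, Torin, Petra, and Saskia: £4,500 each.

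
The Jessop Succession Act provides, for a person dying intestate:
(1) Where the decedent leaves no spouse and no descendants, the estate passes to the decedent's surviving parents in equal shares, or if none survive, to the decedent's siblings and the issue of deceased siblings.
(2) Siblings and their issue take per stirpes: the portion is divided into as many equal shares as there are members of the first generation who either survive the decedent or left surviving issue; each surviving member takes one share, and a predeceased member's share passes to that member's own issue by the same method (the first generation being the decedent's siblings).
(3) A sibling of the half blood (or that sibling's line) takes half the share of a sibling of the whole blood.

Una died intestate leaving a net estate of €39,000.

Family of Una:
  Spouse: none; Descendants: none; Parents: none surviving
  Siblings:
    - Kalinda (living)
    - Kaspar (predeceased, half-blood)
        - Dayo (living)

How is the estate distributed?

Kalinda: €26,000; Dayo: €13,000

The entire €39,000 passes to the siblings and their issue.
Counting each half-blood sibling's line as half a unit, there are 3/2 units in €39,000, so one unit is €26,000. Whole-blood lines (Kalinda) take €26,000 each; half-blood lines (Kaspar) take €13,000 each.
Kaspar's share (€13,000) passes entirely to Dayo.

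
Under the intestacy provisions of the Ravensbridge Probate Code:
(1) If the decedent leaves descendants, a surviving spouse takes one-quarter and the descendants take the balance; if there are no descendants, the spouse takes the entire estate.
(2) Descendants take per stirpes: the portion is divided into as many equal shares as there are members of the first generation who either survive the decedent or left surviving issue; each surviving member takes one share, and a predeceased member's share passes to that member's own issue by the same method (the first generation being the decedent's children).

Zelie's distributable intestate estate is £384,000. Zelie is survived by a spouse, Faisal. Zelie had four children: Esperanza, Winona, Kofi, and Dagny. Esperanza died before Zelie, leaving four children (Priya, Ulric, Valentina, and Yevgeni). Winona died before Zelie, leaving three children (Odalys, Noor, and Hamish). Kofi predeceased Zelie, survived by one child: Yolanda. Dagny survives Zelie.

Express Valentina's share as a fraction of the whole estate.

Valentina receives 3/64 of the estate.

Faisal takes one-quarter of £384,000 = £96,000. The remaining £288,000 passes to the descendants.
The descendants' portion (£288,000) is divided into 4 shares of £72,000: Dagny takes £72,000; Esperanza's £72,000 share passes to Esperanza's issue; Winona's £72,000 share passes to Winona's issue; Kofi's £72,000 share passes to Kofi's issue.
Esperanza's share (£72,000) is divided into 4 shares of £18,000: Priya, Ulric, Valentina, and Yevgeni each take £18,000.
Winona's share (£72,000) is divided into 3 shares of £24,000: Odalys, Noor, and Hamish each take £24,000.
Kofi's share (£72,000) passes entirely to Yolanda.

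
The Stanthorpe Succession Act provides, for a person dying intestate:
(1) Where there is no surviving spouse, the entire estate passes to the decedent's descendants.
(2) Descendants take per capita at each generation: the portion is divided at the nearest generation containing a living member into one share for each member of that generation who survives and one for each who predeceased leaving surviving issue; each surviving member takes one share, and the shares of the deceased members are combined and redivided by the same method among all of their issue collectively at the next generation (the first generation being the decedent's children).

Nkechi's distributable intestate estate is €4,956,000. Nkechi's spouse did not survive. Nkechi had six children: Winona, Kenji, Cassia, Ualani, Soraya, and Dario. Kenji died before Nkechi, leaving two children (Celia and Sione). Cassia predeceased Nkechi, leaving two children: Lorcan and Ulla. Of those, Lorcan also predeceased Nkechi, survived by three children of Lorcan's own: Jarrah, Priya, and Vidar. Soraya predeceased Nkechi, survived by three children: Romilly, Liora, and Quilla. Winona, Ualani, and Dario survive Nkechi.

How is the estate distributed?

Winona: €826,000; Celia: €354,000; Sione: €354,000; Jarrah: €118,000; Priya: €118,000; Vidar: €118,000; Ulla: €354,000; Ualani: €826,000; Romilly: €354,000; Liora: €354,000; Quilla: €354,000; Dario: €826,000

The entire €4,956,000 passes to the descendants.
That amount (€4,956,000) is divided at the children's generation into 6 shares of €826,000. Winona, Ualani, and Dario each take €826,000. The 3 shares of the deceased (Kenji, Cassia, and Soraya) are combined into a pool of €2,478,000.
That pool (€2,478,000) is divided at the grandchildren's generation into 7 shares of €354,000. Celia, Sione, Ulla, Romilly, Liora, and Quilla each take €354,000. The remaining share for the deceased Lorcan (€354,000) is carried to the next generation.
That pool (€354,000) is divided at the great-grandchildren's generation equally among Jarrah, Priya, and Vidar: €118,000 each.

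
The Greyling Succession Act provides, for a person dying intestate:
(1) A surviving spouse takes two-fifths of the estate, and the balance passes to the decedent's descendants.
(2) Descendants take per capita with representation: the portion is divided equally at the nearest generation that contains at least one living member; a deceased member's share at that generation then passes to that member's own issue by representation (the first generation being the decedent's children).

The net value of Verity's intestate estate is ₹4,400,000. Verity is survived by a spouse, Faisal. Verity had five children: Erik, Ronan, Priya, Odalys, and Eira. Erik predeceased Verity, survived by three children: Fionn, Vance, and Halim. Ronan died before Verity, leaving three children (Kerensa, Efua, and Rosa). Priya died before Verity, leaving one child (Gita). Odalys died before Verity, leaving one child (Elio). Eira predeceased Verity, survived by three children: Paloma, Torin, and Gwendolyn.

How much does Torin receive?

Torin receives ₹240,000.

Faisal takes two-fifths of ₹4,400,000 = ₹1,760,000. The remaining ₹2,640,000 passes to the descendants.
No child survives, so the initial division is made at the grandchildren's generation.
The descendants' portion (₹2,640,000) is divided into 11 shares of ₹240,000: Fionn, Vance, Halim, Kerensa, Efua, Rosa, Gita, Elio, Paloma, Torin, and Gwendolyn each take ₹240,000.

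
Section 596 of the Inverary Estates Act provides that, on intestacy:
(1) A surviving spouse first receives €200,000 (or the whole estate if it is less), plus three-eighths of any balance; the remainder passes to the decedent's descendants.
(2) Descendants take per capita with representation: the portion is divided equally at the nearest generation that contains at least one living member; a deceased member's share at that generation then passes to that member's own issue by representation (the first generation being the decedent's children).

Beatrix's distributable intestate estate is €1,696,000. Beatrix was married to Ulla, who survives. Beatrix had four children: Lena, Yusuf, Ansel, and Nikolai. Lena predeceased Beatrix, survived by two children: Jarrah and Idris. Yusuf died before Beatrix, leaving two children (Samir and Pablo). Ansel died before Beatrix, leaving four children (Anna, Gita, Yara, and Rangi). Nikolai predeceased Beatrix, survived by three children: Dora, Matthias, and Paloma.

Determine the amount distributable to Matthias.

Ulla first takes €200,000, leaving a balance of €1,496,000. Ulla then takes three-eighths of the balance (€561,000), for a total of €761,000. The remaining €935,000 passes to the descendants.
No child survives, so the initial division is made at the grandchildren's generation.
The descendants' portion (€935,000) is divided into 11 shares of €85,000: Jarrah, Idris, Samir, Pablo, Anna, Gita, Yara, Rangi, Dora, Matthias, and Paloma each take €85,000.

Matthias receives €85,000.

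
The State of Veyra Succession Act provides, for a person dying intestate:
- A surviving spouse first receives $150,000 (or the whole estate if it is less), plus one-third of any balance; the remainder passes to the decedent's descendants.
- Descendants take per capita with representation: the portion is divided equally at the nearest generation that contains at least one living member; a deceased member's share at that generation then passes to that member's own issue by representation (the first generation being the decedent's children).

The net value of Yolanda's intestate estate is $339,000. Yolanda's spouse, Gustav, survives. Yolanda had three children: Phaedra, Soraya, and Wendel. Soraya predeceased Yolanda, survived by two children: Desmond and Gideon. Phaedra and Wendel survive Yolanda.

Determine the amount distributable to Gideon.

Gideon receives $21,000.

Gustav first takes $150,000, leaving a balance of $189,000. Gustav then takes one-third of the balance ($63,000), for a total of $213,000. The remaining $126,000 passes to the descendants.
The descendants' portion ($126,000) is divided into 3 shares of $42,000: Phaedra and Wendel each take $42,000; Soraya's $42,000 share passes to Soraya's issue.
Soraya's share ($42,000) is divided into 2 shares of $21,000: Desmond and Gideon each take $21,000.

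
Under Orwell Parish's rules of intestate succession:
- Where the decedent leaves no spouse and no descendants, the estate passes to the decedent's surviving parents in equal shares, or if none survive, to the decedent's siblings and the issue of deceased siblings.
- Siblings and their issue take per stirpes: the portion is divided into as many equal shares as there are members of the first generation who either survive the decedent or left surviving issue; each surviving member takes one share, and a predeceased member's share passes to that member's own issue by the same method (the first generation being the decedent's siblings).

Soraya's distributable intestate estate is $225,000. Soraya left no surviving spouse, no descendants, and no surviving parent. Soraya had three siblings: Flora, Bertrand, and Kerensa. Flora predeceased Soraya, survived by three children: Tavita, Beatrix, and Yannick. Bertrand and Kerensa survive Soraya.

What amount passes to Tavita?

The entire $225,000 passes to the siblings and their issue.
That amount ($225,000) is divided into 3 shares of $75,000: Bertrand and Kerensa each take $75,000; Flora's $75,000 share passes to Flora's issue.
Flora's share ($75,000) is divided into 3 shares of $25,000: Tavita, Beatrix, and Yannick each take $25,000.

Tavita receives $25,000.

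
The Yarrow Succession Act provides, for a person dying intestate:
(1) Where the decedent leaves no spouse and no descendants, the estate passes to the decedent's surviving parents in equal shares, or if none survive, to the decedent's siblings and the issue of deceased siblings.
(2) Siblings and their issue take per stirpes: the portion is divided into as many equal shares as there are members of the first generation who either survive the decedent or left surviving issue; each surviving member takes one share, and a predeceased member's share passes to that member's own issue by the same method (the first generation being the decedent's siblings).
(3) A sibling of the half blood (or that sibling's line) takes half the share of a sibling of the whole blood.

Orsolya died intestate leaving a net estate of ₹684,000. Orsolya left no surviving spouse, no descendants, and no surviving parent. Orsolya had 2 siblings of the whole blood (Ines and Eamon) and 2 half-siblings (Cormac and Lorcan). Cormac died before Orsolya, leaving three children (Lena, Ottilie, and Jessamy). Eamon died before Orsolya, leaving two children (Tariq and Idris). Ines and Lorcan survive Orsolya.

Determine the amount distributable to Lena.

The entire ₹684,000 passes to the siblings and their issue.
Counting each half-blood sibling's line as half a unit, there are 3 units in ₹684,000, so one unit is ₹228,000. Whole-blood lines (Ines and Eamon) take ₹228,000 each; half-blood lines (Cormac and Lorcan) take ₹114,000 each.
Cormac's share (₹114,000) is divided into 3 shares of ₹38,000: Lena, Ottilie, and Jessamy each take ₹38,000.
Eamon's share (₹228,000) is divided into 2 shares of ₹114,000: Tariq and Idris each take ₹114,000.

Lena receives ₹38,000.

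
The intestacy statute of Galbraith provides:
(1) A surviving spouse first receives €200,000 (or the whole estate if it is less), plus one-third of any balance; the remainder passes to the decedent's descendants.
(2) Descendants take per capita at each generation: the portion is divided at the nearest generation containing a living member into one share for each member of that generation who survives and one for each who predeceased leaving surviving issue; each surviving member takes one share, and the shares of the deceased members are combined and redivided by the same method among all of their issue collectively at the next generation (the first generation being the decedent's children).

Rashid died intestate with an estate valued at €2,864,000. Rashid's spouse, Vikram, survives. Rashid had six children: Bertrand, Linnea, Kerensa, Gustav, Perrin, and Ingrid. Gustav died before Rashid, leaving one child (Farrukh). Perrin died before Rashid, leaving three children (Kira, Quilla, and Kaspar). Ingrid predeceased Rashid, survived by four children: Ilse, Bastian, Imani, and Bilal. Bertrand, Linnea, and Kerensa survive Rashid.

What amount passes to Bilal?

Vikram first takes €200,000, leaving a balance of €2,664,000. Vikram then takes one-third of the balance (€888,000), for a total of €1,088,000. The remaining €1,776,000 passes to the descendants.
The descendants' portion (€1,776,000) is divided at the children's generation into 6 shares of €296,000. Bertrand, Linnea, and Kerensa each take €296,000. The 3 shares of the deceased (Gustav, Perrin, and Ingrid) are combined into a pool of €888,000.
That pool (€888,000) is divided at the grandchildren's generation equally among Farrukh, Kira, Quilla, Kaspar, Ilse, Bastian, Imani, and Bilal: €111,000 each.

Bilal receives €111,000.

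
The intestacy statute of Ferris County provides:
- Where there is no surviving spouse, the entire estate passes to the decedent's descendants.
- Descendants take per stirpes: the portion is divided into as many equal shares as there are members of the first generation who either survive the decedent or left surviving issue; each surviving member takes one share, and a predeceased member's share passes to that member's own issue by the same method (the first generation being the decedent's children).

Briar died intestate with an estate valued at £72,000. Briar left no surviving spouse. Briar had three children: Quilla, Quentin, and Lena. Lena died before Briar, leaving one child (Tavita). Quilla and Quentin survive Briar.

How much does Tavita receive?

Tavita receives £24,000.

The entire £72,000 passes to the descendants.
That amount (£72,000) is divided into 3 shares of £24,000: Quilla and Quentin each take £24,000; Lena's £24,000 share passes to Lena's issue.
Lena's share (£24,000) passes entirely to Tavita.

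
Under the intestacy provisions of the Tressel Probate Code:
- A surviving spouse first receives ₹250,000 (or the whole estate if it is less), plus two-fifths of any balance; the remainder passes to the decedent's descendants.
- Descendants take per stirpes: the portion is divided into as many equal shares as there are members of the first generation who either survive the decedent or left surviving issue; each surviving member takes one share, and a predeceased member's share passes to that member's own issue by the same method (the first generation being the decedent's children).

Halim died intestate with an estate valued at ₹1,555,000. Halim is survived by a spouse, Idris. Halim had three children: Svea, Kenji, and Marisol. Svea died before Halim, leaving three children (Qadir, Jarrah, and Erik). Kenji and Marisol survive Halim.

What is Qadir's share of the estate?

Idris first takes ₹250,000, leaving a balance of ₹1,305,000. Idris then takes two-fifths of the balance (₹522,000), for a total of ₹772,000. The remaining ₹783,000 passes to the descendants.
The descendants' portion (₹783,000) is divided into 3 shares of ₹261,000: Kenji and Marisol each take ₹261,000; Svea's ₹261,000 share passes to Svea's issue.
Svea's share (₹261,000) is divided into 3 shares of ₹87,000: Qadir, Jarrah, and Erik each take ₹87,000.

Qadir receives ₹87,000.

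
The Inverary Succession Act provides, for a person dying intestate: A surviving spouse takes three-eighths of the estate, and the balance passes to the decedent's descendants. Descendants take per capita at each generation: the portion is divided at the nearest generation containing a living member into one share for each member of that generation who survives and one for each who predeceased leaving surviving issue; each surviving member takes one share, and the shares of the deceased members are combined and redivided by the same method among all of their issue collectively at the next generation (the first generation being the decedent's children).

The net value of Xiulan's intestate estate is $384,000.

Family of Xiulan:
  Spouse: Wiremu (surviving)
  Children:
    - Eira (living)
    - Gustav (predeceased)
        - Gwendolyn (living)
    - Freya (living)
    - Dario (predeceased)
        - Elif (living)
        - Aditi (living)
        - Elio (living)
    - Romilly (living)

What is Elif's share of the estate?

Elif receives $24,000.

Wiremu takes three-eighths of $384,000 = $144,000. The remaining $240,000 passes to the descendants.
The descendants' portion ($240,000) is divided at the children's generation into 5 shares of $48,000. Eira, Freya, and Romilly each take $48,000. The 2 shares of the deceased (Gustav and Dario) are combined into a pool of $96,000.
That pool ($96,000) is divided at the grandchildren's generation equally among Gwendolyn, Elif, Aditi, and Elio: $24,000 each.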